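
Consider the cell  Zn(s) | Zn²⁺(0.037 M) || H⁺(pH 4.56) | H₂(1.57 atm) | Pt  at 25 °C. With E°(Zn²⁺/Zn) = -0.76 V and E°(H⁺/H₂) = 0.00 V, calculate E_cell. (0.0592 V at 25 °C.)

0.53 V

The hydrogen couple is the cathode, so E°_cell = 0.76 V; n = 2.
[H⁺] = 10^(−4.56) = 2.8 × 10^-5 M, and Q = [Zn²⁺]·P(H₂) / [H⁺]^2 = 7.66 × 10^7.
E = E° − (0.0592/2) log Q = 0.76 − (0.0592/2)(7.884) = 0.527 V.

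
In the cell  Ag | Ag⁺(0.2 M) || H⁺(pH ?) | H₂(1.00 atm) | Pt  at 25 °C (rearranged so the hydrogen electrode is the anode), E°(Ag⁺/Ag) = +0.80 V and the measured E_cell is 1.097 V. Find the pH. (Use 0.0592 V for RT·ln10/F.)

E°_cell = 0.80 V and n = 2.
log Q = n(E° − E)/0.0592 = 2×(0.80 − 1.097)/0.0592 = -10.034.
With Q = [H⁺]^2 / ([Ag⁺]^2·P(H₂)), solving for [H⁺] gives log[H⁺] = -5.716, so pH = 5.72.

pH = 5.72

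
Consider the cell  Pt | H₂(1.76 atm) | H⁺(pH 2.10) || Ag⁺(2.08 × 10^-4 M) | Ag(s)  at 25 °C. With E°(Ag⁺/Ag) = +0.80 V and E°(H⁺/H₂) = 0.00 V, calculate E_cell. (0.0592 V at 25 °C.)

The Ag⁺/Ag couple is the cathode, so E°_cell = 0.80 V; n = 2.
[H⁺] = 10^(−2.10) = 0.0079 M, and Q = [H⁺]^2 / ([Ag⁺]^2·P(H₂)) = 829.
E = E° − (0.0592/2) log Q = 0.80 − (0.0592/2)(2.918) = 0.714 V.

0.71 V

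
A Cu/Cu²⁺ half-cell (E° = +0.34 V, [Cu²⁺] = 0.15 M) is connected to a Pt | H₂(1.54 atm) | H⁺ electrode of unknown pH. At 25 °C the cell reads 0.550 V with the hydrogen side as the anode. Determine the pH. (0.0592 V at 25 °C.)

pH = 3.87

E°_cell = 0.34 V and n = 2.
log Q = n(E° − E)/0.0592 = 2×(0.34 − 0.550)/0.0592 = -7.095.
With Q = [H⁺]^2 / ([Cu²⁺]·P(H₂)), solving for [H⁺] gives log[H⁺] = -3.865, so pH = 3.87.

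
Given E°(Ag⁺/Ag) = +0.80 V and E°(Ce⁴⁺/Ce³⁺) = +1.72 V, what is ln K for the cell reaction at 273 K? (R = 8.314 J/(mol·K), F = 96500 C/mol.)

E°_cell = +1.72 − (+0.80) = 0.92 V, with n = 1 electron transferred.
At equilibrium E = 0, so the Nernst equation gives ln K = nFE°/RT = (1)(96500)(0.92)/((8.314)(273)) = 39.11.

ln K = 39.1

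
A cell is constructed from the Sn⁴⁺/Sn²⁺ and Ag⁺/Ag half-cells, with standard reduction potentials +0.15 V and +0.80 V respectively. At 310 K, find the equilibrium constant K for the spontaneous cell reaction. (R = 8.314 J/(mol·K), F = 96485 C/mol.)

1.4 × 10^21

E°_cell = +0.80 − (+0.15) = 0.65 V, with n = 2 electrons transferred.
At equilibrium E = 0, so the Nernst equation gives ln K = nFE°/RT = (2)(96485)(0.65)/((8.314)(310)) = 48.67.
K = e^48.67 = 1.4 × 10^21.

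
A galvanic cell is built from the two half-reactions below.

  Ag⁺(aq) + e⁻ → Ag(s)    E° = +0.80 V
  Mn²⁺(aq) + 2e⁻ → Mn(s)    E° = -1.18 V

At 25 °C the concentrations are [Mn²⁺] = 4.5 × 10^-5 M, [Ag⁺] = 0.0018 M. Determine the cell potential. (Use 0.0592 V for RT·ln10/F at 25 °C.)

1.95 V

The Ag⁺/Ag couple has the higher reduction potential and acts as the cathode, so E°_cell = +0.80 − (-1.18) = 1.98 V.
Balancing electrons gives n = 2; the reaction quotient is Q = [Mn²⁺]/[Ag⁺]^2 = 13.9.
At 25 °C, E = E° − (0.0592/n) log Q = 1.98 − (0.0592/2)(1.143) = 1.980 − 0.034 = 1.946 V.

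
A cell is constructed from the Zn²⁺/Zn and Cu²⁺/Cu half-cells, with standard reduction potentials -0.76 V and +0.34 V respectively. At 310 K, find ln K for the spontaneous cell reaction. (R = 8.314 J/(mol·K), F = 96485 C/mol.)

E°_cell = +0.34 − (-0.76) = 1.10 V, with n = 2 electrons transferred.
At equilibrium E = 0, so the Nernst equation gives ln K = nFE°/RT = (2)(96485)(1.10)/((8.314)(310)) = 82.36.

ln K = 82.4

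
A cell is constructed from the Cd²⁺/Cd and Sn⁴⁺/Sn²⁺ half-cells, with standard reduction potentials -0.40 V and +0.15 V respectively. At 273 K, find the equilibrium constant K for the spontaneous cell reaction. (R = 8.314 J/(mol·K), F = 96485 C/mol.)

E°_cell = +0.15 − (-0.40) = 0.55 V, with n = 2 electrons transferred.
At equilibrium E = 0, so the Nernst equation gives ln K = nFE°/RT = (2)(96485)(0.55)/((8.314)(273)) = 46.76.
K = e^46.76 = 2 × 10^20.

2 × 10^20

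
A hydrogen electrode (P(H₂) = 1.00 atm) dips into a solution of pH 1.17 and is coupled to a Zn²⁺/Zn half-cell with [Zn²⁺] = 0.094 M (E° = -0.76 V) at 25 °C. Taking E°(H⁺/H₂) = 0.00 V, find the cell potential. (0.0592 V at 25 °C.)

The hydrogen couple is the cathode, so E°_cell = 0.76 V; n = 2.
[H⁺] = 10^(−1.17) = 0.068 M, and Q = [Zn²⁺]·P(H₂) / [H⁺]^2 = 20.6.
E = E° − (0.0592/2) log Q = 0.76 − (0.0592/2)(1.313) = 0.721 V.

0.72 V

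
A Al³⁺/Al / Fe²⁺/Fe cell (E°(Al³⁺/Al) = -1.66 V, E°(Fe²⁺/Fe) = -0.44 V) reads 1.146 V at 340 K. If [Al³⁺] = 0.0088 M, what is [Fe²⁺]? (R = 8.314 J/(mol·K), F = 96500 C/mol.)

2.7 × 10^-4 M

From the Nernst equation, ln Q = nF(E° − E)/RT = 6×96500×(1.22 − 1.146)/(8.314×340) = 15.157, so Q = 3.83 × 10^6.
With Q = [Al³⁺]^2/[Fe²⁺]^3 and the known concentrations, [Fe²⁺]^3 in the denominator gives [Fe²⁺] = 2.7 × 10^-4 M.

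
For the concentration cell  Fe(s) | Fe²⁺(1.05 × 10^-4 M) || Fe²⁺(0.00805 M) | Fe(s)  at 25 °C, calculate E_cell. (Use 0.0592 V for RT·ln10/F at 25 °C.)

0.056 V

Both half-cells are Fe²⁺/Fe, so E°_cell = 0. The concentrated side is the cathode; the cell reaction moves Fe²⁺ from high to low concentration with n = 2.
Q = [Fe²⁺]_dilute/[Fe²⁺]_conc = 1.05 × 10^-4/0.00805 = 0.0130.
E = 0 − (0.0592/2) log Q = −(0.0592/2)(-1.885) = 0.0558 V.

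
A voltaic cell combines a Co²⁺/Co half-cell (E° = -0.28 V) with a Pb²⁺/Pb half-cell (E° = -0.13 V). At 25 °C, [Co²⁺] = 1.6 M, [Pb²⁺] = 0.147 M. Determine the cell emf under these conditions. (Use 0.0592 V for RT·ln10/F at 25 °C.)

The Pb²⁺/Pb couple has the higher reduction potential and acts as the cathode, so E°_cell = -0.13 − (-0.28) = 0.15 V.
Balancing electrons gives n = 2; the reaction quotient is Q = [Co²⁺]/[Pb²⁺] = 10.9.
At 25 °C, E = E° − (0.0592/n) log Q = 0.15 − (0.0592/2)(1.037) = 0.150 − 0.031 = 0.119 V.

0.119 V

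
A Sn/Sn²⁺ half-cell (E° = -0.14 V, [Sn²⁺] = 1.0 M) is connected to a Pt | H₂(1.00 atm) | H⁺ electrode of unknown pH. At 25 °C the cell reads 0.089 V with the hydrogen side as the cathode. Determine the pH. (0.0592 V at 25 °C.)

E°_cell = 0.14 V and n = 2.
log Q = n(E° − E)/0.0592 = 2×(0.14 − 0.089)/0.0592 = 1.723.
With Q = [Sn²⁺]·P(H₂) / [H⁺]^2, solving for [H⁺] gives log[H⁺] = -0.861, so pH = 0.86.

pH = 0.86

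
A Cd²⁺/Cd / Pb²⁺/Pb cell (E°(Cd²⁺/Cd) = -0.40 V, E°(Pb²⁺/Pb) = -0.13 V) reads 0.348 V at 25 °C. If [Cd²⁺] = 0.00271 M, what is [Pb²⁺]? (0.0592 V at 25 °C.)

From the Nernst equation, log Q = n(E° − E)/0.0592 = 2(0.27 − 0.348)/0.0592 = -2.635, so Q = 0.00232.
With Q = [Cd²⁺]/[Pb²⁺] and the known concentrations, [Pb²⁺] in the denominator gives [Pb²⁺] = 1.2 M.

1.2 M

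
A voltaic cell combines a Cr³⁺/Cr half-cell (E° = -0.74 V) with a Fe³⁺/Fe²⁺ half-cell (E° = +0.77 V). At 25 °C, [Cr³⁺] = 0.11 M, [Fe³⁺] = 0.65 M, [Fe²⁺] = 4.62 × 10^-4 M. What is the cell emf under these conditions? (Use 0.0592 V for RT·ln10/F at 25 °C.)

The Fe³⁺/Fe²⁺ couple has the higher reduction potential and acts as the cathode, so E°_cell = +0.77 − (-0.74) = 1.51 V.
Balancing electrons gives n = 3; the reaction quotient is Q = [Cr³⁺]·[Fe²⁺]^3/[Fe³⁺]^3 = 3.95 × 10^-11.
At 25 °C, E = E° − (0.0592/n) log Q = 1.51 − (0.0592/3)(-10.403) = 1.510 + 0.205 = 1.715 V.

1.72 V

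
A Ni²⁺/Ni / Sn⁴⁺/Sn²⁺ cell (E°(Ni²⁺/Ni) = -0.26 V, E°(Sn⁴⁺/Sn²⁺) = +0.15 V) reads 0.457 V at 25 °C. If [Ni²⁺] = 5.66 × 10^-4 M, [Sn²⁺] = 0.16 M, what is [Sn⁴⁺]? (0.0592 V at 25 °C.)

From the Nernst equation, log Q = n(E° − E)/0.0592 = 2(0.41 − 0.457)/0.0592 = -1.588, so Q = 0.0258.
With Q = [Ni²⁺]·[Sn²⁺]/[Sn⁴⁺] and the known concentrations, [Sn⁴⁺] in the denominator gives [Sn⁴⁺] = 0.0035 M.

0.0035 M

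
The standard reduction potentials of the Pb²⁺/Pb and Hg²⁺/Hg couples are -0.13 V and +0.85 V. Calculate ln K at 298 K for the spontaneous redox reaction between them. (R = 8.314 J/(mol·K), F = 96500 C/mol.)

ln K = 76.3

E°_cell = +0.85 − (-0.13) = 0.98 V, with n = 2 electrons transferred.
At equilibrium E = 0, so the Nernst equation gives ln K = nFE°/RT = (2)(96500)(0.98)/((8.314)(298)) = 76.34.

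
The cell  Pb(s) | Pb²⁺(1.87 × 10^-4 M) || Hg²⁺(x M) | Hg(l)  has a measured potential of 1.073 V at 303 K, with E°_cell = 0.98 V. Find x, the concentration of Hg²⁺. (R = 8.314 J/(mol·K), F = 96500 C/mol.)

0.23 M

From the Nernst equation, ln Q = nF(E° − E)/RT = 2×96500×(0.98 − 1.073)/(8.314×303) = -7.125, so Q = 8.05 × 10^-4.
With Q = [Pb²⁺]/[Hg²⁺] and the known concentrations, [Hg²⁺] in the denominator gives [Hg²⁺] = 0.23 M.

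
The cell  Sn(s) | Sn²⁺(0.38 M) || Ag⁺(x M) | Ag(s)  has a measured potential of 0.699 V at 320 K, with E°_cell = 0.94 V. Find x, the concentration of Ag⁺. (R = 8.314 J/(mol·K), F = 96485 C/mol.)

9.9 × 10^-5 M

From the Nernst equation, ln Q = nF(E° − E)/RT = 2×96485×(0.94 − 0.699)/(8.314×320) = 17.480, so Q = 3.9 × 10^7.
With Q = [Sn²⁺]/[Ag⁺]^2 and the known concentrations, [Ag⁺]^2 in the denominator gives [Ag⁺] = 9.9 × 10^-5 M.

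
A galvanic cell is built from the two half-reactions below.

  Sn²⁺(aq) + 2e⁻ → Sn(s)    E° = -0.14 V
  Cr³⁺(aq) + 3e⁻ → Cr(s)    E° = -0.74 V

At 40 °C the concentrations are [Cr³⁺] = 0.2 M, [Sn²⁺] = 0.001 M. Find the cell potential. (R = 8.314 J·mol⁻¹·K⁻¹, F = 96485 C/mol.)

0.521 V

The Sn²⁺/Sn couple has the higher reduction potential and acts as the cathode, so E°_cell = -0.14 − (-0.74) = 0.60 V.
Balancing electrons gives n = 6; the reaction quotient is Q = [Cr³⁺]^2/[Sn²⁺]^3 = 4 × 10^7.
E = E° − (RT/nF) ln Q = 0.60 − (8.314×313)/(6×96485) × (17.504) = 0.600 − 0.079 = 0.521 V.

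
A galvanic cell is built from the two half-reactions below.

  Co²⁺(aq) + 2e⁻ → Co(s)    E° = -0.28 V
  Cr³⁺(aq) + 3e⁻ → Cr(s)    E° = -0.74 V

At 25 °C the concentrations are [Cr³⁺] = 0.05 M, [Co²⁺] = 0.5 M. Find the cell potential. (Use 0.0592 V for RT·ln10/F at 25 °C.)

0.477 V

The Co²⁺/Co couple has the higher reduction potential and acts as the cathode, so E°_cell = -0.28 − (-0.74) = 0.46 V.
Balancing electrons gives n = 6; the reaction quotient is Q = [Cr³⁺]^2/[Co²⁺]^3 = 0.0200.
At 25 °C, E = E° − (0.0592/n) log Q = 0.46 − (0.0592/6)(-1.699) = 0.460 + 0.017 = 0.477 V.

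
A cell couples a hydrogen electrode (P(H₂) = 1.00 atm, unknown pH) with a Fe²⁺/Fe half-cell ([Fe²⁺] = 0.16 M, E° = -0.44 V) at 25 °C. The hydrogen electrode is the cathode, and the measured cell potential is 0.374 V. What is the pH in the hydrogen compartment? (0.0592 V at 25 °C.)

E°_cell = 0.44 V and n = 2.
log Q = n(E° − E)/0.0592 = 2×(0.44 − 0.374)/0.0592 = 2.230.
With Q = [Fe²⁺]·P(H₂) / [H⁺]^2, solving for [H⁺] gives log[H⁺] = -1.513, so pH = 1.51.

pH = 1.51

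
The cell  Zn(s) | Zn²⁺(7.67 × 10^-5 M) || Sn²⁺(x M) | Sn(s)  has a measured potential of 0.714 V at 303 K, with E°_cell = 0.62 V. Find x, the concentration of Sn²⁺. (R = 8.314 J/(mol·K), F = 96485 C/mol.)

0.1 M

From the Nernst equation, ln Q = nF(E° − E)/RT = 2×96485×(0.62 − 0.714)/(8.314×303) = -7.201, so Q = 7.46 × 10^-4.
With Q = [Zn²⁺]/[Sn²⁺] and the known concentrations, [Sn²⁺] in the denominator gives [Sn²⁺] = 0.1 M.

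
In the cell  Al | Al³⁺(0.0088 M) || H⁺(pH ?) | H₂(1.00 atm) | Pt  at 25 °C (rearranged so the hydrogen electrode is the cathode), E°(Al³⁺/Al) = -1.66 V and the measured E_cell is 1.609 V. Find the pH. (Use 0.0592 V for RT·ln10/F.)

pH = 1.55

E°_cell = 1.66 V and n = 6.
log Q = n(E° − E)/0.0592 = 6×(1.66 − 1.609)/0.0592 = 5.169.
With Q = [Al³⁺]^2·P(H₂)^3 / [H⁺]^6, solving for [H⁺] gives log[H⁺] = -1.547, so pH = 1.55.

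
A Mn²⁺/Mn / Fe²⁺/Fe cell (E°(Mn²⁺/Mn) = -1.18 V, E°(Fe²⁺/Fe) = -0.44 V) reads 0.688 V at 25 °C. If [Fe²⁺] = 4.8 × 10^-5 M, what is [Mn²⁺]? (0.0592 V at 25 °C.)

From the Nernst equation, log Q = n(E° − E)/0.0592 = 2(0.74 − 0.688)/0.0592 = 1.757, so Q = 57.1.
With Q = [Mn²⁺]/[Fe²⁺] and the known concentrations, [Mn²⁺] in the numerator gives [Mn²⁺] = 0.0027 M.

0.0027 M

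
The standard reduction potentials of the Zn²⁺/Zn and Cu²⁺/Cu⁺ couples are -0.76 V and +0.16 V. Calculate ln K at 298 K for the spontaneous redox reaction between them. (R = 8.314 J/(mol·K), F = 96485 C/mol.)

E°_cell = +0.16 − (-0.76) = 0.92 V, with n = 2 electrons transferred.
At equilibrium E = 0, so the Nernst equation gives ln K = nFE°/RT = (2)(96485)(0.92)/((8.314)(298)) = 71.66.

ln K = 71.7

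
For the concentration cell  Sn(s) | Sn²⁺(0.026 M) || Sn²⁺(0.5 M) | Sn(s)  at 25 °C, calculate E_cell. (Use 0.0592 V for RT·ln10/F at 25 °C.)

Both half-cells are Sn²⁺/Sn, so E°_cell = 0. The concentrated side is the cathode; the cell reaction moves Sn²⁺ from high to low concentration with n = 2.
Q = [Sn²⁺]_dilute/[Sn²⁺]_conc = 0.026/0.5 = 0.0520.
E = 0 − (0.0592/2) log Q = −(0.0592/2)(-1.284) = 0.0380 V.

0.038 V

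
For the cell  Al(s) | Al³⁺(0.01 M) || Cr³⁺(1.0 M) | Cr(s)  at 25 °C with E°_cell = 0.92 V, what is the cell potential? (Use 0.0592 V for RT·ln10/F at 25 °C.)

Balancing electrons gives n = 3; the reaction quotient is Q = [Al³⁺]/[Cr³⁺] = 0.0100.
At 25 °C, E = E° − (0.0592/n) log Q = 0.92 − (0.0592/3)(-2.000) = 0.920 + 0.039 = 0.959 V.

0.959 V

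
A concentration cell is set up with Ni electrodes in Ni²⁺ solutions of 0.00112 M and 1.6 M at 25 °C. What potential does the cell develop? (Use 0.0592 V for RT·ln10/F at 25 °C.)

0.093 V

Both half-cells are Ni²⁺/Ni, so E°_cell = 0. The concentrated side is the cathode; the cell reaction moves Ni²⁺ from high to low concentration with n = 2.
Q = [Ni²⁺]_dilute/[Ni²⁺]_conc = 0.00112/1.6 = 7 × 10^-4.
E = 0 − (0.0592/2) log Q = −(0.0592/2)(-3.155) = 0.0934 V.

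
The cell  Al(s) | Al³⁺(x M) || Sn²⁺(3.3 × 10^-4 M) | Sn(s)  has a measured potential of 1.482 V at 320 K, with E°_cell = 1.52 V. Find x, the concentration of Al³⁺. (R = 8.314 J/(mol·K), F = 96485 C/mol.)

From the Nernst equation, ln Q = nF(E° − E)/RT = 6×96485×(1.52 − 1.482)/(8.314×320) = 8.269, so Q = 3900.
With Q = [Al³⁺]^2/[Sn²⁺]^3 and the known concentrations, [Al³⁺]^2 in the numerator gives [Al³⁺] = 3.7 × 10^-4 M.

3.7 × 10^-4 M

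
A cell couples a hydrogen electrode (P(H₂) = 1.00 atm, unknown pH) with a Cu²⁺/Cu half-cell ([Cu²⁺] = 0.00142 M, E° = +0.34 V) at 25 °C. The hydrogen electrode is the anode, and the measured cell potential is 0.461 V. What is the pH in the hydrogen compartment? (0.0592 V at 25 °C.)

pH = 3.47

E°_cell = 0.34 V and n = 2.
log Q = n(E° − E)/0.0592 = 2×(0.34 − 0.461)/0.0592 = -4.088.
With Q = [H⁺]^2 / ([Cu²⁺]·P(H₂)), solving for [H⁺] gives log[H⁺] = -3.468, so pH = 3.47.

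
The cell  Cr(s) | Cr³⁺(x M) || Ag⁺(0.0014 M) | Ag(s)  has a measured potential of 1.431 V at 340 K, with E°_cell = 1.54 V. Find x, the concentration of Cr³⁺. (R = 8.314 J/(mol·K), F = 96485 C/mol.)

From the Nernst equation, ln Q = nF(E° − E)/RT = 3×96485×(1.54 − 1.431)/(8.314×340) = 11.161, so Q = 7.04 × 10^4.
With Q = [Cr³⁺]/[Ag⁺]^3 and the known concentrations, [Cr³⁺] in the numerator gives [Cr³⁺] = 1.9 × 10^-4 M.

1.9 × 10^-4 M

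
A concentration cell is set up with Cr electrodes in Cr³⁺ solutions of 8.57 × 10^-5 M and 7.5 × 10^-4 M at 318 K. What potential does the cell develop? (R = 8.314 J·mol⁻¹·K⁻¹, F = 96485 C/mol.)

0.020 V

Both half-cells are Cr³⁺/Cr, so E°_cell = 0. The concentrated side is the cathode; the cell reaction moves Cr³⁺ from high to low concentration with n = 3.
Q = [Cr³⁺]_dilute/[Cr³⁺]_conc = 8.57 × 10^-5/7.5 × 10^-4 = 0.114.
E = 0 − (RT/nF) ln Q = −((8.314×318)/(3×96485))(-2.169) = 0.0198 V.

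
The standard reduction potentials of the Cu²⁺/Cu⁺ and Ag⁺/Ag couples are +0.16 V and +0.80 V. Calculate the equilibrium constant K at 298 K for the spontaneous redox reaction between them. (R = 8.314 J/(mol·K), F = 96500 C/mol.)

6.7 × 10^10

E°_cell = +0.80 − (+0.16) = 0.64 V, with n = 1 electron transferred.
At equilibrium E = 0, so the Nernst equation gives ln K = nFE°/RT = (1)(96500)(0.64)/((8.314)(298)) = 24.93.
K = e^24.93 = 6.7 × 10^10.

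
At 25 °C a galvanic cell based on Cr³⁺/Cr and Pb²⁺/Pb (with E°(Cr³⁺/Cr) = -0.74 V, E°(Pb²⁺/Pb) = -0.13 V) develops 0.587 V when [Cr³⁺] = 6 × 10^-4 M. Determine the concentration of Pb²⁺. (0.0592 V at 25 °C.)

0.0012 M

From the Nernst equation, log Q = n(E° − E)/0.0592 = 6(0.61 − 0.587)/0.0592 = 2.331, so Q = 214.
With Q = [Cr³⁺]^2/[Pb²⁺]^3 and the known concentrations, [Pb²⁺]^3 in the denominator gives [Pb²⁺] = 0.0012 M.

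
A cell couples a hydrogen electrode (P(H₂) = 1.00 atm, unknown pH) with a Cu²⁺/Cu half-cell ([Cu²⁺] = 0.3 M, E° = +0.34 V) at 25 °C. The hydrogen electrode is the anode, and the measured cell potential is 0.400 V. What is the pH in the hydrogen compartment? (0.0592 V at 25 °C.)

E°_cell = 0.34 V and n = 2.
log Q = n(E° − E)/0.0592 = 2×(0.34 − 0.400)/0.0592 = -2.027.
With Q = [H⁺]^2 / ([Cu²⁺]·P(H₂)), solving for [H⁺] gives log[H⁺] = -1.275, so pH = 1.27.

pH = 1.27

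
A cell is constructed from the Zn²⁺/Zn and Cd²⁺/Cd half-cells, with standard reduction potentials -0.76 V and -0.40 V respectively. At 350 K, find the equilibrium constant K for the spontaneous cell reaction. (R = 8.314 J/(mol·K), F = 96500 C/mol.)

E°_cell = -0.40 − (-0.76) = 0.36 V, with n = 2 electrons transferred.
At equilibrium E = 0, so the Nernst equation gives ln K = nFE°/RT = (2)(96500)(0.36)/((8.314)(350)) = 23.88.
K = e^23.88 = 2.3 × 10^10.

2.3 × 10^10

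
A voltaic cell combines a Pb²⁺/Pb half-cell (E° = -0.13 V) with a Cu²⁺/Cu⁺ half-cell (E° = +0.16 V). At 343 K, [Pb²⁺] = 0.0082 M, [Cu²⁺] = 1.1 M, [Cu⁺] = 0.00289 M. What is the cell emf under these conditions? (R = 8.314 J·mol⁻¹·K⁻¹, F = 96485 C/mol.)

The Cu²⁺/Cu⁺ couple has the higher reduction potential and acts as the cathode, so E°_cell = +0.16 − (-0.13) = 0.29 V.
Balancing electrons gives n = 2; the reaction quotient is Q = [Pb²⁺]·[Cu⁺]^2/[Cu²⁺]^2 = 5.66 × 10^-8.
E = E° − (RT/nF) ln Q = 0.29 − (8.314×343)/(2×96485) × (-16.687) = 0.290 + 0.247 = 0.537 V.

0.537 V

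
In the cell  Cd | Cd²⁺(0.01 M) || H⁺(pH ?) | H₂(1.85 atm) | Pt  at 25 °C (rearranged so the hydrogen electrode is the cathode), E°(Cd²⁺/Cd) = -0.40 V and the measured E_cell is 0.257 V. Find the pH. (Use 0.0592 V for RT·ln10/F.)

pH = 3.28

E°_cell = 0.40 V and n = 2.
log Q = n(E° − E)/0.0592 = 2×(0.40 − 0.257)/0.0592 = 4.831.
With Q = [Cd²⁺]·P(H₂) / [H⁺]^2, solving for [H⁺] gives log[H⁺] = -3.282, so pH = 3.28.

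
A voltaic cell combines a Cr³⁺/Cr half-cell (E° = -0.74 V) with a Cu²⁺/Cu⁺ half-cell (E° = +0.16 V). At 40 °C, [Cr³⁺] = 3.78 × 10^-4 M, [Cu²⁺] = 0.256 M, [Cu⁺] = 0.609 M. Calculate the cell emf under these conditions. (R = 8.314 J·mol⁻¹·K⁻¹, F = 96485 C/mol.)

0.947 V

The Cu²⁺/Cu⁺ couple has the higher reduction potential and acts as the cathode, so E°_cell = +0.16 − (-0.74) = 0.90 V.
Balancing electrons gives n = 3; the reaction quotient is Q = [Cr³⁺]·[Cu⁺]^3/[Cu²⁺]^3 = 0.00509.
E = E° − (RT/nF) ln Q = 0.90 − (8.314×313)/(3×96485) × (-5.281) = 0.900 + 0.047 = 0.947 V.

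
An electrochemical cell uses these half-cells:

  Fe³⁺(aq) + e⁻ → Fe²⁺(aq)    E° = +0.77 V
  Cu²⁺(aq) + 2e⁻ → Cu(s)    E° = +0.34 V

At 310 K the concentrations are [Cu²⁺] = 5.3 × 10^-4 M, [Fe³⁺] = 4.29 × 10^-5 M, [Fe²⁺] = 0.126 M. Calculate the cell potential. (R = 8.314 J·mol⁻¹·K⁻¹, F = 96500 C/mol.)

0.317 V

The Fe³⁺/Fe²⁺ couple has the higher reduction potential and acts as the cathode, so E°_cell = +0.77 − (+0.34) = 0.43 V.
Balancing electrons gives n = 2; the reaction quotient is Q = [Cu²⁺]·[Fe²⁺]^2/[Fe³⁺]^2 = 4570.
E = E° − (RT/nF) ln Q = 0.43 − (8.314×310)/(2×96500) × (8.428) = 0.430 − 0.113 = 0.317 V.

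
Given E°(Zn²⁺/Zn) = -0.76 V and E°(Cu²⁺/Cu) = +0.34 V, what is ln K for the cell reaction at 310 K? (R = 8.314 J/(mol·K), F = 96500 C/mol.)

ln K = 82.4

E°_cell = +0.34 − (-0.76) = 1.10 V, with n = 2 electrons transferred.
At equilibrium E = 0, so the Nernst equation gives ln K = nFE°/RT = (2)(96500)(1.10)/((8.314)(310)) = 82.37.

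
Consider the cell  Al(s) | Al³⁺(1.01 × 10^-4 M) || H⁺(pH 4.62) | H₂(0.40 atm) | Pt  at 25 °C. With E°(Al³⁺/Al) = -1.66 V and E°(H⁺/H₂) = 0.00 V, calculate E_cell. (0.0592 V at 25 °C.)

1.48 V

The hydrogen couple is the cathode, so E°_cell = 1.66 V; n = 6.
[H⁺] = 10^(−4.62) = 2.4 × 10^-5 M, and Q = [Al³⁺]^2·P(H₂)^3 / [H⁺]^6 = 3.43 × 10^18.
E = E° − (0.0592/6) log Q = 1.66 − (0.0592/6)(18.535) = 1.477 V.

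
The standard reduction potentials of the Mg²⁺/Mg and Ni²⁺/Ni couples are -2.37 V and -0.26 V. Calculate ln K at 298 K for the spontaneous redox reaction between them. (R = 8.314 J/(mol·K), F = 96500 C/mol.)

ln K = 164.4

E°_cell = -0.26 − (-2.37) = 2.11 V, with n = 2 electrons transferred.
At equilibrium E = 0, so the Nernst equation gives ln K = nFE°/RT = (2)(96500)(2.11)/((8.314)(298)) = 164.37.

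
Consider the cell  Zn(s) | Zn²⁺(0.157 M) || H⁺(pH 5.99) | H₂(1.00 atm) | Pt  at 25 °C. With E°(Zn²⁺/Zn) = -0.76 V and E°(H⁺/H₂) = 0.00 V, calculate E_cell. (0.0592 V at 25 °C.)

0.43 V

The hydrogen couple is the cathode, so E°_cell = 0.76 V; n = 2.
[H⁺] = 10^(−5.99) = 1 × 10^-6 M, and Q = [Zn²⁺]·P(H₂) / [H⁺]^2 = 1.5 × 10^11.
E = E° − (0.0592/2) log Q = 0.76 − (0.0592/2)(11.176) = 0.429 V.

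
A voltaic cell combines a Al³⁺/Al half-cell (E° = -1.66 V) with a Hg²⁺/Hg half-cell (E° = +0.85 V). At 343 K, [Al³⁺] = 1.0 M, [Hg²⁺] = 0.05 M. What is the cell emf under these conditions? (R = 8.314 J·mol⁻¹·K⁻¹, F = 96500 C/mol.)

2.47 V

The Hg²⁺/Hg couple has the higher reduction potential and acts as the cathode, so E°_cell = +0.85 − (-1.66) = 2.51 V.
Balancing electrons gives n = 6; the reaction quotient is Q = [Al³⁺]^2/[Hg²⁺]^3 = 8000.
E = E° − (RT/nF) ln Q = 2.51 − (8.314×343)/(6×96500) × (8.987) = 2.510 − 0.044 = 2.466 V.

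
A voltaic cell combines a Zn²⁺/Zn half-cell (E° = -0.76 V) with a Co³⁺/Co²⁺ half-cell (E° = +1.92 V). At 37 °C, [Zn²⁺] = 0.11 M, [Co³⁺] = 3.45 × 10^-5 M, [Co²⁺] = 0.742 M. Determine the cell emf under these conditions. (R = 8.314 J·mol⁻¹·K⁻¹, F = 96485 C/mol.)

The Co³⁺/Co²⁺ couple has the higher reduction potential and acts as the cathode, so E°_cell = +1.92 − (-0.76) = 2.68 V.
Balancing electrons gives n = 2; the reaction quotient is Q = [Zn²⁺]·[Co²⁺]^2/[Co³⁺]^2 = 5.09 × 10^7.
E = E° − (RT/nF) ln Q = 2.68 − (8.314×310)/(2×96485) × (17.745) = 2.680 − 0.237 = 2.443 V.

2.44 V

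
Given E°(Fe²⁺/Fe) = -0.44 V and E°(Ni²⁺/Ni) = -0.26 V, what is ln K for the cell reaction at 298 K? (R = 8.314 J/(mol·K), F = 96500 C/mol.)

ln K = 14.0

E°_cell = -0.26 − (-0.44) = 0.18 V, with n = 2 electrons transferred.
At equilibrium E = 0, so the Nernst equation gives ln K = nFE°/RT = (2)(96500)(0.18)/((8.314)(298)) = 14.02.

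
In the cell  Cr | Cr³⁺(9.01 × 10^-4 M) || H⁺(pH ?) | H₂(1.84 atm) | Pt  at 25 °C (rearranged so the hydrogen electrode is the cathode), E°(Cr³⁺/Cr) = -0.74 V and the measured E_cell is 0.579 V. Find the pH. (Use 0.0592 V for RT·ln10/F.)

pH = 3.60

E°_cell = 0.74 V and n = 6.
log Q = n(E° − E)/0.0592 = 6×(0.74 − 0.579)/0.0592 = 16.318.
With Q = [Cr³⁺]^2·P(H₂)^3 / [H⁺]^6, solving for [H⁺] gives log[H⁺] = -3.602, so pH = 3.60.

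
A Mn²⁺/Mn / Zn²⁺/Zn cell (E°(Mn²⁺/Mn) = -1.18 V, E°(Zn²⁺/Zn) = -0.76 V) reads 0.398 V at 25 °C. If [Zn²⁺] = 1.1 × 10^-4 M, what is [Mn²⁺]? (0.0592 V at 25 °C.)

From the Nernst equation, log Q = n(E° − E)/0.0592 = 2(0.42 − 0.398)/0.0592 = 0.743, so Q = 5.54.
With Q = [Mn²⁺]/[Zn²⁺] and the known concentrations, [Mn²⁺] in the numerator gives [Mn²⁺] = 6.1 × 10^-4 M.

6.1 × 10^-4 M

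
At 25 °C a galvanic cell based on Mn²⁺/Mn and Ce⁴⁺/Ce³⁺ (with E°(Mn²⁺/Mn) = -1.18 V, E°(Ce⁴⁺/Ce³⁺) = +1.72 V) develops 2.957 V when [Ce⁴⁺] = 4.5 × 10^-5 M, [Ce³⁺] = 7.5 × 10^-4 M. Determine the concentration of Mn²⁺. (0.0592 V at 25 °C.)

4.3 × 10^-5 M

From the Nernst equation, log Q = n(E° − E)/0.0592 = 2(2.90 − 2.957)/0.0592 = -1.926, so Q = 0.0119.
With Q = [Mn²⁺]·[Ce³⁺]^2/[Ce⁴⁺]^2 and the known concentrations, [Mn²⁺] in the numerator gives [Mn²⁺] = 4.3 × 10^-5 M.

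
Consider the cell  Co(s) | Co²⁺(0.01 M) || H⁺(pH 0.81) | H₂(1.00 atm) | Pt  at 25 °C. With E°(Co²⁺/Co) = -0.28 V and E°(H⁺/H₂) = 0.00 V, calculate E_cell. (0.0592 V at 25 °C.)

The hydrogen couple is the cathode, so E°_cell = 0.28 V; n = 2.
[H⁺] = 10^(−0.81) = 0.15 M, and Q = [Co²⁺]·P(H₂) / [H⁺]^2 = 0.417.
E = E° − (0.0592/2) log Q = 0.28 − (0.0592/2)(-0.380) = 0.291 V.

0.29 V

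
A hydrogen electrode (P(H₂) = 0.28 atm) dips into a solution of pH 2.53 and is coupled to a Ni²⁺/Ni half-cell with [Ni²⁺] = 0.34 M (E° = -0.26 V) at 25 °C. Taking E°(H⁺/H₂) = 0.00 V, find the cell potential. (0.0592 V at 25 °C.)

0.14 V

The hydrogen couple is the cathode, so E°_cell = 0.26 V; n = 2.
[H⁺] = 10^(−2.53) = 0.0030 M, and Q = [Ni²⁺]·P(H₂) / [H⁺]^2 = 1.09 × 10^4.
E = E° − (0.0592/2) log Q = 0.26 − (0.0592/2)(4.039) = 0.140 V.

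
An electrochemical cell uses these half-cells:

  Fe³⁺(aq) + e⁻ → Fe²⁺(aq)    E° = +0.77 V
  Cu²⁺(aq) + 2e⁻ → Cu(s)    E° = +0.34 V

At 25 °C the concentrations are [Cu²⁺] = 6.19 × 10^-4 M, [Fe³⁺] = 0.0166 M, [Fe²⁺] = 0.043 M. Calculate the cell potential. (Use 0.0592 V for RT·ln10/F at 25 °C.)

The Fe³⁺/Fe²⁺ couple has the higher reduction potential and acts as the cathode, so E°_cell = +0.77 − (+0.34) = 0.43 V.
Balancing electrons gives n = 2; the reaction quotient is Q = [Cu²⁺]·[Fe²⁺]^2/[Fe³⁺]^2 = 0.00415.
At 25 °C, E = E° − (0.0592/n) log Q = 0.43 − (0.0592/2)(-2.382) = 0.430 + 0.071 = 0.501 V.

0.501 V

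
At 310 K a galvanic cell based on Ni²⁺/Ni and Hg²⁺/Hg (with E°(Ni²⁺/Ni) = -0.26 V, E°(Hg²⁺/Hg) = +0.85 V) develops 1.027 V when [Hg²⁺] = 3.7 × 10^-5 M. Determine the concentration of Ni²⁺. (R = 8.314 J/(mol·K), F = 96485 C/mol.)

0.018 M

From the Nernst equation, ln Q = nF(E° − E)/RT = 2×96485×(1.11 − 1.027)/(8.314×310) = 6.214, so Q = 500.
With Q = [Ni²⁺]/[Hg²⁺] and the known concentrations, [Ni²⁺] in the numerator gives [Ni²⁺] = 0.018 M.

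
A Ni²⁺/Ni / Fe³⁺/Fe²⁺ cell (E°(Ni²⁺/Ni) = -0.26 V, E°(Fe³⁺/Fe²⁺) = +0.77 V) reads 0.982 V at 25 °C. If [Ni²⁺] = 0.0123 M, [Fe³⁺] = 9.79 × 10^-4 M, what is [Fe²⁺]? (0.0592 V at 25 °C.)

From the Nernst equation, log Q = n(E° − E)/0.0592 = 2(1.03 − 0.982)/0.0592 = 1.622, so Q = 41.8.
With Q = [Ni²⁺]·[Fe²⁺]^2/[Fe³⁺]^2 and the known concentrations, [Fe²⁺]^2 in the numerator gives [Fe²⁺] = 0.057 M.

0.057 M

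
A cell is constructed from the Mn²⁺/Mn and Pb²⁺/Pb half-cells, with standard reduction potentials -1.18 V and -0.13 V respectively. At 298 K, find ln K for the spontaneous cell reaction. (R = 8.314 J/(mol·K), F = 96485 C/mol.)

ln K = 81.8

E°_cell = -0.13 − (-1.18) = 1.05 V, with n = 2 electrons transferred.
At equilibrium E = 0, so the Nernst equation gives ln K = nFE°/RT = (2)(96485)(1.05)/((8.314)(298)) = 81.78.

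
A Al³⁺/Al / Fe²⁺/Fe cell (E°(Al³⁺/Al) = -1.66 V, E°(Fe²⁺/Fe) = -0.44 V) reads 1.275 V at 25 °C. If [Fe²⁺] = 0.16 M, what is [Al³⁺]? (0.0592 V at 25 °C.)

From the Nernst equation, log Q = n(E° − E)/0.0592 = 6(1.22 − 1.275)/0.0592 = -5.574, so Q = 2.66 × 10^-6.
With Q = [Al³⁺]^2/[Fe²⁺]^3 and the known concentrations, [Al³⁺]^2 in the numerator gives [Al³⁺] = 1 × 10^-4 M.

1 × 10^-4 M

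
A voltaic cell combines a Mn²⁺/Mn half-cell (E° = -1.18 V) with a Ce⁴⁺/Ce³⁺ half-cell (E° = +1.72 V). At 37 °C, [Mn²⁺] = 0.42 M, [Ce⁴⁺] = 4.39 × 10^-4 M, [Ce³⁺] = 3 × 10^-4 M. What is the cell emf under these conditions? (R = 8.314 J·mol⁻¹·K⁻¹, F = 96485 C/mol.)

The Ce⁴⁺/Ce³⁺ couple has the higher reduction potential and acts as the cathode, so E°_cell = +1.72 − (-1.18) = 2.90 V.
Balancing electrons gives n = 2; the reaction quotient is Q = [Mn²⁺]·[Ce³⁺]^2/[Ce⁴⁺]^2 = 0.196.
E = E° − (RT/nF) ln Q = 2.90 − (8.314×310)/(2×96485) × (-1.629) = 2.900 + 0.022 = 2.922 V.

2.92 V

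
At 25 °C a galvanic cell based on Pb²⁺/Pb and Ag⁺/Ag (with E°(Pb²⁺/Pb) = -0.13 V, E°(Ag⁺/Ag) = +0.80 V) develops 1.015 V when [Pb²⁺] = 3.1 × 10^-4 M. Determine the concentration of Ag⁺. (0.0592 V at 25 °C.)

From the Nernst equation, log Q = n(E° − E)/0.0592 = 2(0.93 − 1.015)/0.0592 = -2.872, so Q = 0.00134.
With Q = [Pb²⁺]/[Ag⁺]^2 and the known concentrations, [Ag⁺]^2 in the denominator gives [Ag⁺] = 0.48 M.

0.48 M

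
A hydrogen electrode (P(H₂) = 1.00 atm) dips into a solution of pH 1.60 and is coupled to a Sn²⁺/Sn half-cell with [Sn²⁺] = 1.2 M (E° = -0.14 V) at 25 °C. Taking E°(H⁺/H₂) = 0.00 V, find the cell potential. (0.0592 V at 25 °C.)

0.043 V

The hydrogen couple is the cathode, so E°_cell = 0.14 V; n = 2.
[H⁺] = 10^(−1.60) = 0.025 M, and Q = [Sn²⁺]·P(H₂) / [H⁺]^2 = 1900.
E = E° − (0.0592/2) log Q = 0.14 − (0.0592/2)(3.279) = 0.043 V.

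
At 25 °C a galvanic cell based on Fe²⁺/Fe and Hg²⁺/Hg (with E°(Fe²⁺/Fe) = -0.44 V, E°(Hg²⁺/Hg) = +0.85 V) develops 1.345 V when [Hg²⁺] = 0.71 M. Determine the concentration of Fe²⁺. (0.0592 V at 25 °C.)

From the Nernst equation, log Q = n(E° − E)/0.0592 = 2(1.29 − 1.345)/0.0592 = -1.858, so Q = 0.0139.
With Q = [Fe²⁺]/[Hg²⁺] and the known concentrations, [Fe²⁺] in the numerator gives [Fe²⁺] = 0.0098 M.

0.0098 M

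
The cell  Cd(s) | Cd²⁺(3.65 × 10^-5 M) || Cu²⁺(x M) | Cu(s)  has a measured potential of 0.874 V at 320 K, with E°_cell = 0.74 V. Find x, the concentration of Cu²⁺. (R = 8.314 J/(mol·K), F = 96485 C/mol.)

From the Nernst equation, ln Q = nF(E° − E)/RT = 2×96485×(0.74 − 0.874)/(8.314×320) = -9.719, so Q = 6.01 × 10^-5.
With Q = [Cd²⁺]/[Cu²⁺] and the known concentrations, [Cu²⁺] in the denominator gives [Cu²⁺] = 0.61 M.

0.61 M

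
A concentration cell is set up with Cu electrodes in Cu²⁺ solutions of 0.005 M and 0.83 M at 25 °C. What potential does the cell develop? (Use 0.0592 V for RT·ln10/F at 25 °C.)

0.066 V

Both half-cells are Cu²⁺/Cu, so E°_cell = 0. The concentrated side is the cathode; the cell reaction moves Cu²⁺ from high to low concentration with n = 2.
Q = [Cu²⁺]_dilute/[Cu²⁺]_conc = 0.005/0.83 = 0.00602.
E = 0 − (0.0592/2) log Q = −(0.0592/2)(-2.220) = 0.0657 V.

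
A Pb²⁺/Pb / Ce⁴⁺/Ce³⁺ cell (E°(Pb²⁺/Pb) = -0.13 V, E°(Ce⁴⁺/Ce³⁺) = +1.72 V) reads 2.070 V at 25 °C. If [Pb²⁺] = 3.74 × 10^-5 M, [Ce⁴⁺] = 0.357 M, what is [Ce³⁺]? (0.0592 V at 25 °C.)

From the Nernst equation, log Q = n(E° − E)/0.0592 = 2(1.85 − 2.070)/0.0592 = -7.432, so Q = 3.69 × 10^-8.
With Q = [Pb²⁺]·[Ce³⁺]^2/[Ce⁴⁺]^2 and the known concentrations, [Ce³⁺]^2 in the numerator gives [Ce³⁺] = 0.011 M.

0.011 M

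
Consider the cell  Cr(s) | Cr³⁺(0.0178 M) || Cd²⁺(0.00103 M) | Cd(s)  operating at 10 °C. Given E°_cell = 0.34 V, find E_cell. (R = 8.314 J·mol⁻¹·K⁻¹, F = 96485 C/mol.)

0.289 V

Balancing electrons gives n = 6; the reaction quotient is Q = [Cr³⁺]^2/[Cd²⁺]^3 = 2.9 × 10^5.
E = E° − (RT/nF) ln Q = 0.34 − (8.314×283)/(6×96485) × (12.577) = 0.340 − 0.051 = 0.289 V.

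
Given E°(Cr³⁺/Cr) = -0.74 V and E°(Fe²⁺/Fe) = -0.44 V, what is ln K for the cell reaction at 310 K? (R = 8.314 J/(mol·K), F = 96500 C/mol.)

ln K = 67.4

E°_cell = -0.44 − (-0.74) = 0.30 V, with n = 6 electrons transferred.
At equilibrium E = 0, so the Nernst equation gives ln K = nFE°/RT = (6)(96500)(0.30)/((8.314)(310)) = 67.40.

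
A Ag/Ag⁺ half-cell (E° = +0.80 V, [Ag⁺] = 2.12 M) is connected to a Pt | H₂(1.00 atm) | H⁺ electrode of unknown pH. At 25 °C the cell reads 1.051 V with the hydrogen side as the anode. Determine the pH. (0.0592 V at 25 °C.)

pH = 3.91

E°_cell = 0.80 V and n = 2.
log Q = n(E° − E)/0.0592 = 2×(0.80 − 1.051)/0.0592 = -8.480.
With Q = [H⁺]^2 / ([Ag⁺]^2·P(H₂)), solving for [H⁺] gives log[H⁺] = -3.914, so pH = 3.91.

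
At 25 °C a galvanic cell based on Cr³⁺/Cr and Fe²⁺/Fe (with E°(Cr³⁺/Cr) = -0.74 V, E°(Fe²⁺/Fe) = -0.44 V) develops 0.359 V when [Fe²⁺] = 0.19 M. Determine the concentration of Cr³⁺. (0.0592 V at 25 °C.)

From the Nernst equation, log Q = n(E° − E)/0.0592 = 6(0.30 − 0.359)/0.0592 = -5.980, so Q = 1.05 × 10^-6.
With Q = [Cr³⁺]^2/[Fe²⁺]^3 and the known concentrations, [Cr³⁺]^2 in the numerator gives [Cr³⁺] = 8.5 × 10^-5 M.

8.5 × 10^-5 M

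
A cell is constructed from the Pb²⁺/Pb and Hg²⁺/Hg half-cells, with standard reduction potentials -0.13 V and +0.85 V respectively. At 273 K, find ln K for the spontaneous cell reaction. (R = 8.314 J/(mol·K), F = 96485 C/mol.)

ln K = 83.3

E°_cell = +0.85 − (-0.13) = 0.98 V, with n = 2 electrons transferred.
At equilibrium E = 0, so the Nernst equation gives ln K = nFE°/RT = (2)(96485)(0.98)/((8.314)(273)) = 83.32.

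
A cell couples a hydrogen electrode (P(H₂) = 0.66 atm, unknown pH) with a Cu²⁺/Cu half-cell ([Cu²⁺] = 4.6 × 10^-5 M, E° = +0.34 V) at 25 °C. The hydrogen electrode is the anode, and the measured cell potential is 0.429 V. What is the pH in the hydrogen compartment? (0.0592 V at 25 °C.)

pH = 3.76

E°_cell = 0.34 V and n = 2.
log Q = n(E° − E)/0.0592 = 2×(0.34 − 0.429)/0.0592 = -3.007.
With Q = [H⁺]^2 / ([Cu²⁺]·P(H₂)), solving for [H⁺] gives log[H⁺] = -3.762, so pH = 3.76.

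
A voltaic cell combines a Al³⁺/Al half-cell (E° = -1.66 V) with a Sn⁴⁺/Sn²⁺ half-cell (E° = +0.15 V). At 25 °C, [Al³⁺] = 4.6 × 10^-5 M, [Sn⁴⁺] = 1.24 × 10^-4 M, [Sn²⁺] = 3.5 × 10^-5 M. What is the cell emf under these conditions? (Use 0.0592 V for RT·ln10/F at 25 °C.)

The Sn⁴⁺/Sn²⁺ couple has the higher reduction potential and acts as the cathode, so E°_cell = +0.15 − (-1.66) = 1.81 V.
Balancing electrons gives n = 6; the reaction quotient is Q = [Al³⁺]^2·[Sn²⁺]^3/[Sn⁴⁺]^3 = 4.76 × 10^-11.
At 25 °C, E = E° − (0.0592/n) log Q = 1.81 − (0.0592/6)(-10.323) = 1.810 + 0.102 = 1.912 V.

1.91 V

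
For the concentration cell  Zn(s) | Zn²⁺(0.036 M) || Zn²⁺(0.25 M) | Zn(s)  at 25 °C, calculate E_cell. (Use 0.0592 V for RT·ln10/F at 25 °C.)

Both half-cells are Zn²⁺/Zn, so E°_cell = 0. The concentrated side is the cathode; the cell reaction moves Zn²⁺ from high to low concentration with n = 2.
Q = [Zn²⁺]_dilute/[Zn²⁺]_conc = 0.036/0.25 = 0.144.
E = 0 − (0.0592/2) log Q = −(0.0592/2)(-0.842) = 0.0249 V.

0.025 V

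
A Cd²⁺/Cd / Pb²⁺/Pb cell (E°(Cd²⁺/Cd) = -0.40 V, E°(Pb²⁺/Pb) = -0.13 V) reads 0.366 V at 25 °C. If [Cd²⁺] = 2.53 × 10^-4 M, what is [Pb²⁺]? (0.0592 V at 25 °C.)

From the Nernst equation, log Q = n(E° − E)/0.0592 = 2(0.27 − 0.366)/0.0592 = -3.243, so Q = 5.71 × 10^-4.
With Q = [Cd²⁺]/[Pb²⁺] and the known concentrations, [Pb²⁺] in the denominator gives [Pb²⁺] = 0.44 M.

0.44 M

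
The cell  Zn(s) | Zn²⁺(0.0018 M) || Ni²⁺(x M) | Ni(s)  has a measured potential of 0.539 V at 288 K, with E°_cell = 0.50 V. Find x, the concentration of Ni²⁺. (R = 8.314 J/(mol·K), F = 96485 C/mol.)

From the Nernst equation, ln Q = nF(E° − E)/RT = 2×96485×(0.50 − 0.539)/(8.314×288) = -3.143, so Q = 0.0432.
With Q = [Zn²⁺]/[Ni²⁺] and the known concentrations, [Ni²⁺] in the denominator gives [Ni²⁺] = 0.042 M.

0.042 M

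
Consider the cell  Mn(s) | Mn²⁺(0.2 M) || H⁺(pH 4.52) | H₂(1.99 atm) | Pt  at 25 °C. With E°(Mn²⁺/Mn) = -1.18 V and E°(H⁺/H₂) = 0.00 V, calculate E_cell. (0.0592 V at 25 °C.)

0.92 V

The hydrogen couple is the cathode, so E°_cell = 1.18 V; n = 2.
[H⁺] = 10^(−4.52) = 3 × 10^-5 M, and Q = [Mn²⁺]·P(H₂) / [H⁺]^2 = 4.36 × 10^8.
E = E° − (0.0592/2) log Q = 1.18 − (0.0592/2)(8.640) = 0.924 V.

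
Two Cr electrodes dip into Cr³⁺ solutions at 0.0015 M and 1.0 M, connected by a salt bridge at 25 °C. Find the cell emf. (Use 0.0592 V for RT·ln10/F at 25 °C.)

0.056 V

Both half-cells are Cr³⁺/Cr, so E°_cell = 0. The concentrated side is the cathode; the cell reaction moves Cr³⁺ from high to low concentration with n = 3.
Q = [Cr³⁺]_dilute/[Cr³⁺]_conc = 0.0015/1.0 = 0.00150.
E = 0 − (0.0592/3) log Q = −(0.0592/3)(-2.824) = 0.0557 V.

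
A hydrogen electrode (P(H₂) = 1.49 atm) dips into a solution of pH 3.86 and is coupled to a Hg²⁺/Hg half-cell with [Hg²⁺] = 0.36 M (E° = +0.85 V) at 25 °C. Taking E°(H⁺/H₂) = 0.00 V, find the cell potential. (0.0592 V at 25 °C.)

The Hg²⁺/Hg couple is the cathode, so E°_cell = 0.85 V; n = 2.
[H⁺] = 10^(−3.86) = 1.4 × 10^-4 M, and Q = [H⁺]^2 / ([Hg²⁺]·P(H₂)) = 3.55 × 10^-8.
E = E° − (0.0592/2) log Q = 0.85 − (0.0592/2)(-7.449) = 1.070 V.

1.07 V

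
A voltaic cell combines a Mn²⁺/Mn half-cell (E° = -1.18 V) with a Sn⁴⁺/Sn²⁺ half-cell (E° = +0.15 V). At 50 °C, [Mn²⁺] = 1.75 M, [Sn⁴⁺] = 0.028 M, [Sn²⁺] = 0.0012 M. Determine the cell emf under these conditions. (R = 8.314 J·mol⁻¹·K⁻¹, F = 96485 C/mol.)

1.37 V

The Sn⁴⁺/Sn²⁺ couple has the higher reduction potential and acts as the cathode, so E°_cell = +0.15 − (-1.18) = 1.33 V.
Balancing electrons gives n = 2; the reaction quotient is Q = [Mn²⁺]·[Sn²⁺]/[Sn⁴⁺] = 0.0750.
E = E° − (RT/nF) ln Q = 1.33 − (8.314×323)/(2×96485) × (-2.590) = 1.330 + 0.036 = 1.366 V.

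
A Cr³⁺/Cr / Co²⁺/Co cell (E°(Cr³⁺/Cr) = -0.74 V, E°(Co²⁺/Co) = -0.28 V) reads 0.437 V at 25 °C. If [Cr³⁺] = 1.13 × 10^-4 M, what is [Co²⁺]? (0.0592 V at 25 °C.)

From the Nernst equation, log Q = n(E° − E)/0.0592 = 6(0.46 − 0.437)/0.0592 = 2.331, so Q = 214.
With Q = [Cr³⁺]^2/[Co²⁺]^3 and the known concentrations, [Co²⁺]^3 in the denominator gives [Co²⁺] = 3.9 × 10^-4 M.

3.9 × 10^-4 M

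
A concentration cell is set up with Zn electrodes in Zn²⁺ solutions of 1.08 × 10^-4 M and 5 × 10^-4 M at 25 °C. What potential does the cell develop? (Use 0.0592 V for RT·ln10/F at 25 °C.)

Both half-cells are Zn²⁺/Zn, so E°_cell = 0. The concentrated side is the cathode; the cell reaction moves Zn²⁺ from high to low concentration with n = 2.
Q = [Zn²⁺]_dilute/[Zn²⁺]_conc = 1.08 × 10^-4/5 × 10^-4 = 0.216.
E = 0 − (0.0592/2) log Q = −(0.0592/2)(-0.666) = 0.0197 V.

0.020 V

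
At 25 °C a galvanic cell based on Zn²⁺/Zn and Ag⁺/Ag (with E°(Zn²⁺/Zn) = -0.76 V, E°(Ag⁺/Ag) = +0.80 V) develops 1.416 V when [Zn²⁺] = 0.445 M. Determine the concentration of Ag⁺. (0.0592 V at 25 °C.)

0.0025 M

From the Nernst equation, log Q = n(E° − E)/0.0592 = 2(1.56 − 1.416)/0.0592 = 4.865, so Q = 7.33 × 10^4.
With Q = [Zn²⁺]/[Ag⁺]^2 and the known concentrations, [Ag⁺]^2 in the denominator gives [Ag⁺] = 0.0025 M.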